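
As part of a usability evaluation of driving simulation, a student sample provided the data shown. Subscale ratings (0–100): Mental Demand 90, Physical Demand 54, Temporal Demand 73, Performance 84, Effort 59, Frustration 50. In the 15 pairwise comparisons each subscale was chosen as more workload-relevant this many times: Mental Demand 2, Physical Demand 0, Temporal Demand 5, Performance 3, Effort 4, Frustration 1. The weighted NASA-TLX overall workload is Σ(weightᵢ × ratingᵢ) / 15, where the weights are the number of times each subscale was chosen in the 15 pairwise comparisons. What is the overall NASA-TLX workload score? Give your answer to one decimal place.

72.2

The tallies are the weights (they sum to 15).
Weighted sum = 2·90 + 0·54 + 5·73 + 3·84 + 4·59 + 1·50
            = 180 + 0 + 365 + 252 + 236 + 50 = 1083.
Overall workload = 1083 / 15 = 72.2000 ≈ 72.2.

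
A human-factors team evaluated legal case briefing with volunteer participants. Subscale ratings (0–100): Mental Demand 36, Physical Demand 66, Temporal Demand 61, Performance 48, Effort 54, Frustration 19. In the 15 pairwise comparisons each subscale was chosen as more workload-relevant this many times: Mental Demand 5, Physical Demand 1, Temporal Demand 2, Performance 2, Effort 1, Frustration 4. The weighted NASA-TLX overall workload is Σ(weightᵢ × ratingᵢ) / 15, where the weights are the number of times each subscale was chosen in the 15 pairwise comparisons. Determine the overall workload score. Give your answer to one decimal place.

The tallies are the weights (they sum to 15).
Weighted sum = 5·36 + 1·66 + 2·61 + 2·48 + 1·54 + 4·19
            = 180 + 66 + 122 + 96 + 54 + 76 = 594.
Overall workload = 594 / 15 = 39.6000 ≈ 39.6.

39.6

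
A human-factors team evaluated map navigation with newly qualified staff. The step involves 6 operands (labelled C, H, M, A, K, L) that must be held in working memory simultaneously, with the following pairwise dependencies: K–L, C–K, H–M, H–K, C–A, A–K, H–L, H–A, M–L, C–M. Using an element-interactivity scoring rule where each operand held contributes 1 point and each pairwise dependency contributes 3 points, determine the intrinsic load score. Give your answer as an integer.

36

Count of operands held simultaneously: 6.
Count of pairwise dependencies listed: 10.
Element contribution: 6 × 1 = 6.
Interaction contribution: 10 × 3 = 30.
Intrinsic load = 6 + 30 = 36.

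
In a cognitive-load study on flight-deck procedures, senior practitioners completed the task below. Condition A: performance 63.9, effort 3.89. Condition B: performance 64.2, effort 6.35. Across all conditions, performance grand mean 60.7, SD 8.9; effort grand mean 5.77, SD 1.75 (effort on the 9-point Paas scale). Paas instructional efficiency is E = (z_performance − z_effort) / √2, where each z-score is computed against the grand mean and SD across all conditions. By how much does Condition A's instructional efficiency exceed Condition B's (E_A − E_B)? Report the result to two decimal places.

0.97

Condition A: z_P = (63.9 − 60.7)/8.9 = 0.3596; z_E = (3.89 − 5.77)/1.75 = -1.0743; E_A = (0.3596 − (-1.0743))/√2 = 1.0139.
Condition B: z_P = (64.2 − 60.7)/8.9 = 0.3933; z_E = (6.35 − 5.77)/1.75 = 0.3314; E_B = (0.3933 − 0.3314)/√2 = 0.0438.
E_A − E_B = 1.0139 − 0.0438 = 0.9701 ≈ 0.97.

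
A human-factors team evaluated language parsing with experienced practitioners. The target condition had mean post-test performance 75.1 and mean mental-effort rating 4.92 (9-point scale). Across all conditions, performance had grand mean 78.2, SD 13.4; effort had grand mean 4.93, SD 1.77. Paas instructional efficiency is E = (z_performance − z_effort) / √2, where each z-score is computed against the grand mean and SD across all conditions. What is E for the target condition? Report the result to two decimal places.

z_performance = (75.1 − 78.2) / 13.4 = -3.1000 / 13.4 = -0.2313.
z_effort = (4.92 − 4.93) / 1.77 = -0.0100 / 1.77 = -0.0056.
z_P − z_E = -0.2313 − (-0.0056) = -0.2257.
E = -0.2257 / √2 = -0.2257 / 1.41421 = -0.1596 ≈ -0.16.

-0.16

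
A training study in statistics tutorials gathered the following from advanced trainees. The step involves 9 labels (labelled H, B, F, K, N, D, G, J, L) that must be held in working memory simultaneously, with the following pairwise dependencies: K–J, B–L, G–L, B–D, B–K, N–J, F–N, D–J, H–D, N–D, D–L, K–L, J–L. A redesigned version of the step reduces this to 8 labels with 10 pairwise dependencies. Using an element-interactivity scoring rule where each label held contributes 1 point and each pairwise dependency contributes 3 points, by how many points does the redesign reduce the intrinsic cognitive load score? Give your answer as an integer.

10

Original: 9 × 1 + 13 × 3 = 9 + 39 = 48.
Redesigned: 8 × 1 + 10 × 3 = 8 + 30 = 38.
Reduction = 48 − 38 = 10.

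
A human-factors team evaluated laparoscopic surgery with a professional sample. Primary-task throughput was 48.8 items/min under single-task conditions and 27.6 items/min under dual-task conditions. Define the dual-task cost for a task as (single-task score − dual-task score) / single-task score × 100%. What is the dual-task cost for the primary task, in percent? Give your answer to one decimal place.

Cost = (48.8 − 27.6) / 48.8 × 100%
     = 21.2000 / 48.8 × 100% = 43.4426%.
≈ 43.4%.

43.4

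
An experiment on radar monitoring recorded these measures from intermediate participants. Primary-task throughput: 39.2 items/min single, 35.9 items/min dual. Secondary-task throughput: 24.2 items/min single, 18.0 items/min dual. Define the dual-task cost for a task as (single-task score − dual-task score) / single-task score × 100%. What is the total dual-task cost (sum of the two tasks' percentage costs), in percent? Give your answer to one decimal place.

34.0

Primary cost = (39.2 − 35.9) / 39.2 × 100% = 8.4184%.
Secondary cost = (24.2 − 18.0) / 24.2 × 100% = 25.6198%.
Total = 8.4184% + 25.6198% = 34.0382% ≈ 34.0%.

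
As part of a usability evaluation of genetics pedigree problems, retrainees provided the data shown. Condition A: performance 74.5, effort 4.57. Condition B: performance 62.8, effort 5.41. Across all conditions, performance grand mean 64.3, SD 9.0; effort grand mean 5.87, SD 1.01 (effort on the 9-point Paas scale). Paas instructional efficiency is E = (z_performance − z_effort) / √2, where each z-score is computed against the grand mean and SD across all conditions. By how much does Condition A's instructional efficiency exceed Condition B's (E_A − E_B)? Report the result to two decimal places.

Condition A: z_P = (74.5 − 64.3)/9.0 = 1.1333; z_E = (4.57 − 5.87)/1.01 = -1.2871; E_A = (1.1333 − (-1.2871))/√2 = 1.7115.
Condition B: z_P = (62.8 − 64.3)/9.0 = -0.1667; z_E = (5.41 − 5.87)/1.01 = -0.4554; E_B = (-0.1667 − (-0.4554))/√2 = 0.2041.
E_A − E_B = 1.7115 − 0.2041 = 1.5074 ≈ 1.51.

1.51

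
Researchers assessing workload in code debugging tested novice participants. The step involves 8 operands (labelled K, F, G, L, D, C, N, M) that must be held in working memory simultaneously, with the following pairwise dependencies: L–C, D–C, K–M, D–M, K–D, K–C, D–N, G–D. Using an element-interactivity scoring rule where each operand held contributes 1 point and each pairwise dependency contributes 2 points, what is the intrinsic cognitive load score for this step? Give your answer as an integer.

Count of operands held simultaneously: 8.
Count of pairwise dependencies listed: 8.
Element contribution: 8 × 1 = 8.
Interaction contribution: 8 × 2 = 16.
Intrinsic load = 8 + 16 = 24.

24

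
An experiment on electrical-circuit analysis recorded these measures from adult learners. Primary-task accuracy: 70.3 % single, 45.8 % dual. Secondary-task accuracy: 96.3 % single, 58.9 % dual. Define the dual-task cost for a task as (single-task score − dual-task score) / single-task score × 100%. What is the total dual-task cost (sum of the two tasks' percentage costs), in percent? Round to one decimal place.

73.7

Primary cost = (70.3 − 45.8) / 70.3 × 100% = 34.8506%.
Secondary cost = (96.3 − 58.9) / 96.3 × 100% = 38.8370%.
Total = 34.8506% + 38.8370% = 73.6876% ≈ 73.7%.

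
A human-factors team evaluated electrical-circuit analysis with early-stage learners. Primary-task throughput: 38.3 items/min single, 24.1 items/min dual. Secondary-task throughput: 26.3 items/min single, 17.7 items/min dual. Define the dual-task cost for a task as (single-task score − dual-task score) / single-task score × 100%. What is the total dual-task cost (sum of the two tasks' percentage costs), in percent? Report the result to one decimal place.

69.8

Primary cost = (38.3 − 24.1) / 38.3 × 100% = 37.0757%.
Secondary cost = (26.3 − 17.7) / 26.3 × 100% = 32.6996%.
Total = 37.0757% + 32.6996% = 69.7753% ≈ 69.8%.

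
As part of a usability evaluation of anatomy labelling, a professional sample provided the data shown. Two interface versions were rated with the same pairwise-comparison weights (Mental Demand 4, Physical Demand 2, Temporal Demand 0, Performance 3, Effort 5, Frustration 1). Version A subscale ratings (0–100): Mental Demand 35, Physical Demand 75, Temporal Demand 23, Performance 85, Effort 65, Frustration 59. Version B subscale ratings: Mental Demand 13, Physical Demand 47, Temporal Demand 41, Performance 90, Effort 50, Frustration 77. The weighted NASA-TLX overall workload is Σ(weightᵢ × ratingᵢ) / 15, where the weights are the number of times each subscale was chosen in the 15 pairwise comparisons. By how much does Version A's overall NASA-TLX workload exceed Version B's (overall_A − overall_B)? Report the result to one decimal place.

Version A weighted sum = 4·35 + 2·75 + 0·23 + 3·85 + 5·65 + 1·59 = 140 + 150 + 0 + 255 + 325 + 59 = 929; overall_A = 929/15 = 61.9333.
Version B weighted sum = 4·13 + 2·47 + 0·41 + 3·90 + 5·50 + 1·77 = 52 + 94 + 0 + 270 + 250 + 77 = 743; overall_B = 743/15 = 49.5333.
Difference = 61.9333 − 49.5333 = 12.4000 ≈ 12.4.

12.4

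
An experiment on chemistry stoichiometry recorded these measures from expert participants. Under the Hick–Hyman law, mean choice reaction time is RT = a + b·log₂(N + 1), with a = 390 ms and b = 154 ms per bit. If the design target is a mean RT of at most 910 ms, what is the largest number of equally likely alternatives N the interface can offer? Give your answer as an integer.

Set 390 + 154·log₂(N + 1) ≤ 910.
log₂(N + 1) ≤ (910 − 390) / 154 = 3.3766.
N + 1 ≤ 2^3.3766 = 10.3862.
N ≤ 9.3862, so the largest integer N is 9.

9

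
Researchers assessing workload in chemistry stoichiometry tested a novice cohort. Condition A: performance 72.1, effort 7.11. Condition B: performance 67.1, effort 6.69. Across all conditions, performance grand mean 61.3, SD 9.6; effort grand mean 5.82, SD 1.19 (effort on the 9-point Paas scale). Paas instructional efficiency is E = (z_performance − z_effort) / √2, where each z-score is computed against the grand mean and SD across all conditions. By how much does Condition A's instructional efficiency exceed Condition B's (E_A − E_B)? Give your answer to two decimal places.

0.12

Condition A: z_P = (72.1 − 61.3)/9.6 = 1.1250; z_E = (7.11 − 5.82)/1.19 = 1.0840; E_A = (1.1250 − 1.0840)/√2 = 0.0290.
Condition B: z_P = (67.1 − 61.3)/9.6 = 0.6042; z_E = (6.69 − 5.82)/1.19 = 0.7311; E_B = (0.6042 − 0.7311)/√2 = -0.0897.
E_A − E_B = 0.0290 − (-0.0897) = 0.1187 ≈ 0.12.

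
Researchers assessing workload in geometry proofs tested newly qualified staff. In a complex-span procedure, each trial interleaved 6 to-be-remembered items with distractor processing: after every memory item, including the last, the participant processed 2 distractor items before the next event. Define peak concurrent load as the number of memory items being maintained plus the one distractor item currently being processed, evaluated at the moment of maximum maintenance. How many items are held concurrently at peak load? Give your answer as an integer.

7

Maintenance is greatest during the distractor(s) after memory item 6: all 6 memory items are being held.
One distractor item is concurrently being processed.
Peak concurrent load = 6 + 1 = 7 items.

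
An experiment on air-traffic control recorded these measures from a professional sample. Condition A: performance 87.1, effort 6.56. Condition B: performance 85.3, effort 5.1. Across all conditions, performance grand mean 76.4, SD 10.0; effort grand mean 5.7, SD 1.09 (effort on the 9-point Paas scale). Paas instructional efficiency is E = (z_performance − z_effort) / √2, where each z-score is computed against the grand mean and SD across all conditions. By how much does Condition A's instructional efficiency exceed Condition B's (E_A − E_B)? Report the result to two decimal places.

Condition A: z_P = (87.1 − 76.4)/10.0 = 1.0700; z_E = (6.56 − 5.7)/1.09 = 0.7890; E_A = (1.0700 − 0.7890)/√2 = 0.1987.
Condition B: z_P = (85.3 − 76.4)/10.0 = 0.8900; z_E = (5.1 − 5.7)/1.09 = -0.5505; E_B = (0.8900 − (-0.5505))/√2 = 1.0186.
E_A − E_B = 0.1987 − 1.0186 = -0.8199 ≈ -0.82.

-0.82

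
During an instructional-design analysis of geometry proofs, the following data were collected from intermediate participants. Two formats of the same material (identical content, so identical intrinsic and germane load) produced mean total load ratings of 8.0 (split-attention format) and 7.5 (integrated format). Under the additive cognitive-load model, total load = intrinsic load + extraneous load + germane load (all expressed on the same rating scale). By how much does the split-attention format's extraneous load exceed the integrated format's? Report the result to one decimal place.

Intrinsic and germane load are equal across formats, so the difference in total load equals the difference in extraneous load.
Extraneous-load difference = 8.0 − 7.5 = 0.5.

0.5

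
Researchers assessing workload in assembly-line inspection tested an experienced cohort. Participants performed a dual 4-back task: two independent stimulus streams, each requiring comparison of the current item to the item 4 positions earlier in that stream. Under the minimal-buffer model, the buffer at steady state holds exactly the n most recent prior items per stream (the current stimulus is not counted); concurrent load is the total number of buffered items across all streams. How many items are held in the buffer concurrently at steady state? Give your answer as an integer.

Each stream's buffer holds its 4 most recent prior items.
Two independent streams: 2 × 4 = 8 buffered items at steady state.

8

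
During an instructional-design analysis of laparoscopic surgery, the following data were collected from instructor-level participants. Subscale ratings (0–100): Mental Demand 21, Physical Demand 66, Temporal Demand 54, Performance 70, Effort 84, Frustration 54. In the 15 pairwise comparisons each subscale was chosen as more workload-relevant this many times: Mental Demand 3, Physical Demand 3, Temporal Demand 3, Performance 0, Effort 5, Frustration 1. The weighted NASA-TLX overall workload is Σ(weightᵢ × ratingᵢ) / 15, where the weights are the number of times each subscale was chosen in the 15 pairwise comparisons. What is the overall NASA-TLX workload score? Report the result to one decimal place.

59.8

The tallies are the weights (they sum to 15).
Weighted sum = 3·21 + 3·66 + 3·54 + 0·70 + 5·84 + 1·54
            = 63 + 198 + 162 + 0 + 420 + 54 = 897.
Overall workload = 897 / 15 = 59.8000 ≈ 59.8.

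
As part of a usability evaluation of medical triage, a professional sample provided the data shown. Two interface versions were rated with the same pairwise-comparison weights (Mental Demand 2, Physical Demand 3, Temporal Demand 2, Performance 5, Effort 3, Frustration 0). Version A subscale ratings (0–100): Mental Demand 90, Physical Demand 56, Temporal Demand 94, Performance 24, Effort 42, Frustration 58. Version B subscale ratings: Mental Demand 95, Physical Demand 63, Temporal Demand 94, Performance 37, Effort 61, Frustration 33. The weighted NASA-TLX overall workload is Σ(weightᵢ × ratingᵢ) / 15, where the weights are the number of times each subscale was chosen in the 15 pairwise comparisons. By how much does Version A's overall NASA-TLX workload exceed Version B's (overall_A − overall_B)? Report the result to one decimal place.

Version A weighted sum = 2·90 + 3·56 + 2·94 + 5·24 + 3·42 + 0·58 = 180 + 168 + 188 + 120 + 126 + 0 = 782; overall_A = 782/15 = 52.1333.
Version B weighted sum = 2·95 + 3·63 + 2·94 + 5·37 + 3·61 + 0·33 = 190 + 189 + 188 + 185 + 183 + 0 = 935; overall_B = 935/15 = 62.3333.
Difference = 52.1333 − 62.3333 = -10.2000 ≈ -10.2.

-10.2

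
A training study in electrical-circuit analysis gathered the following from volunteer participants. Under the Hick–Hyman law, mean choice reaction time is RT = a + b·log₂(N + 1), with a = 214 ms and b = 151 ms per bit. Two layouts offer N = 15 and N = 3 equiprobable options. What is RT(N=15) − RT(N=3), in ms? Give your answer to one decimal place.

RT(15) = 214 + 151·log₂(16) = 214 + 151·4.0000 = 818.0000 ms.
RT(3) = 214 + 151·log₂(4) = 214 + 151·2.0000 = 516.0000 ms.
Difference = 818.0000 − 516.0000 = 302.0000 ≈ 302.0 ms.

302.0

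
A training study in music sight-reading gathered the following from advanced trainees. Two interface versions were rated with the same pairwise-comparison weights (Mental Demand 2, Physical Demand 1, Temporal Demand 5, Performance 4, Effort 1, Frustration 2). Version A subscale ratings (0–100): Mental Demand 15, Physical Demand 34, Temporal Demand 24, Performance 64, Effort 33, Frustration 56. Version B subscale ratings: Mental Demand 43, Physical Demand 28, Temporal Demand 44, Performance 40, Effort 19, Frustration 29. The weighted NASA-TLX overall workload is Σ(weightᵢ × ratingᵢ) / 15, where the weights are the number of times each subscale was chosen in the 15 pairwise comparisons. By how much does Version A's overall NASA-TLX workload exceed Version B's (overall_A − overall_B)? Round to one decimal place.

Version A weighted sum = 2·15 + 1·34 + 5·24 + 4·64 + 1·33 + 2·56 = 30 + 34 + 120 + 256 + 33 + 112 = 585; overall_A = 585/15 = 39.0000.
Version B weighted sum = 2·43 + 1·28 + 5·44 + 4·40 + 1·19 + 2·29 = 86 + 28 + 220 + 160 + 19 + 58 = 571; overall_B = 571/15 = 38.0667.
Difference = 39.0000 − 38.0667 = 0.9333 ≈ 0.9.

0.9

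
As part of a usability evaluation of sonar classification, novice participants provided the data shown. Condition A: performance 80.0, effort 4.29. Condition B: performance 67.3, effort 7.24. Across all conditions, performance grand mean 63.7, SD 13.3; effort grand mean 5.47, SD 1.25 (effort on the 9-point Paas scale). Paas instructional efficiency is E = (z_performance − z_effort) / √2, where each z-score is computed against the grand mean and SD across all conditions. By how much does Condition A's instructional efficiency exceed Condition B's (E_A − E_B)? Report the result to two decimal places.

2.34

Condition A: z_P = (80.0 − 63.7)/13.3 = 1.2256; z_E = (4.29 − 5.47)/1.25 = -0.9440; E_A = (1.2256 − (-0.9440))/√2 = 1.5341.
Condition B: z_P = (67.3 − 63.7)/13.3 = 0.2707; z_E = (7.24 − 5.47)/1.25 = 1.4160; E_B = (0.2707 − 1.4160)/√2 = -0.8098.
E_A − E_B = 1.5341 − (-0.8098) = 2.3439 ≈ 2.34.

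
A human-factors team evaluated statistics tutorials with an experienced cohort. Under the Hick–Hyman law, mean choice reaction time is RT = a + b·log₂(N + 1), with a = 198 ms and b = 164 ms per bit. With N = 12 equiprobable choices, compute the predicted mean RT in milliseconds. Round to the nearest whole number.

log₂(12 + 1) = log₂(13) = 3.7004.
RT = 198 + 164 × 3.7004 = 198 + 606.8656 = 804.8656 ms.
≈ 805 ms.

805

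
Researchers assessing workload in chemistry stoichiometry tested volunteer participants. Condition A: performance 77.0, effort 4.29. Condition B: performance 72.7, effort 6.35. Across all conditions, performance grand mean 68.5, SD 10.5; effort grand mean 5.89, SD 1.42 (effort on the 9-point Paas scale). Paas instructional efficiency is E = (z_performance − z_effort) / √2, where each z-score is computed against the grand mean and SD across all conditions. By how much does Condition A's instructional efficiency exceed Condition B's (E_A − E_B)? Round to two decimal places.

1.32

Condition A: z_P = (77.0 − 68.5)/10.5 = 0.8095; z_E = (4.29 − 5.89)/1.42 = -1.1268; E_A = (0.8095 − (-1.1268))/√2 = 1.3692.
Condition B: z_P = (72.7 − 68.5)/10.5 = 0.4000; z_E = (6.35 − 5.89)/1.42 = 0.3239; E_B = (0.4000 − 0.3239)/√2 = 0.0538.
E_A − E_B = 1.3692 − 0.0538 = 1.3154 ≈ 1.32.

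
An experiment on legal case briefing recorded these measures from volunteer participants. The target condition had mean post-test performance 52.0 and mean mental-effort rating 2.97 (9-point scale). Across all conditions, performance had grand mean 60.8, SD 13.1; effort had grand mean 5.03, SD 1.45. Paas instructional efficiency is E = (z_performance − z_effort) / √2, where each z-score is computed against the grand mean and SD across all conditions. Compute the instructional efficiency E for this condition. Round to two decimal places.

z_performance = (52.0 − 60.8) / 13.1 = -8.8000 / 13.1 = -0.6718.
z_effort = (2.97 − 5.03) / 1.45 = -2.0600 / 1.45 = -1.4207.
z_P − z_E = -0.6718 − (-1.4207) = 0.7489.
E = 0.7489 / √2 = 0.7489 / 1.41421 = 0.5296 ≈ 0.53.

0.53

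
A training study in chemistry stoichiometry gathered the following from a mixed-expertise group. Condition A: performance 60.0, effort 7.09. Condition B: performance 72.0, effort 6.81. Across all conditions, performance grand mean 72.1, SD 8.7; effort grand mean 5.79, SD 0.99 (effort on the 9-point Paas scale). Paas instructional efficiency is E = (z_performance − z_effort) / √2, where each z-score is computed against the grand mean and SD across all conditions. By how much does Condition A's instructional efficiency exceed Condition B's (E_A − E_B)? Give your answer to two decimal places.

-1.18

Condition A: z_P = (60.0 − 72.1)/8.7 = -1.3908; z_E = (7.09 − 5.79)/0.99 = 1.3131; E_A = (-1.3908 − 1.3131)/√2 = -1.9119.
Condition B: z_P = (72.0 − 72.1)/8.7 = -0.0115; z_E = (6.81 − 5.79)/0.99 = 1.0303; E_B = (-0.0115 − 1.0303)/√2 = -0.7367.
E_A − E_B = -1.9119 − (-0.7367) = -1.1752 ≈ -1.18.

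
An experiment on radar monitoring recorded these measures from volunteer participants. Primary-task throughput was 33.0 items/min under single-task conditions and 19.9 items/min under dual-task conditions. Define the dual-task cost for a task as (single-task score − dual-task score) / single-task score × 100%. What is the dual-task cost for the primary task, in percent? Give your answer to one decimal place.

Cost = (33.0 − 19.9) / 33.0 × 100%
     = 13.1000 / 33.0 × 100% = 39.6970%.
≈ 39.7%.

39.7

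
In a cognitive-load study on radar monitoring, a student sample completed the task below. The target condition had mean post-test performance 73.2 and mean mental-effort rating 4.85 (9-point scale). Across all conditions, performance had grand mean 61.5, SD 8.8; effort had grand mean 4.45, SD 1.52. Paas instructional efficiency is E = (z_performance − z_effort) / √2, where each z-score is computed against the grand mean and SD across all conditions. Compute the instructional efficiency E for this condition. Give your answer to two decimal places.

0.75

z_performance = (73.2 − 61.5) / 8.8 = 11.7000 / 8.8 = 1.3295.
z_effort = (4.85 − 4.45) / 1.52 = 0.4000 / 1.52 = 0.2632.
z_P − z_E = 1.3295 − 0.2632 = 1.0663.
E = 1.0663 / √2 = 1.0663 / 1.41421 = 0.7540 ≈ 0.75.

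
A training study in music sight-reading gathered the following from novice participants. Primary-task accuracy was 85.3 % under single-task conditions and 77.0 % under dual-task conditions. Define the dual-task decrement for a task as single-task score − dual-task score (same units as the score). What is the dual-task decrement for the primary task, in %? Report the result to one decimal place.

8.3

Decrement = 85.3 − 77.0 = 8.3000 % ≈ 8.3 %.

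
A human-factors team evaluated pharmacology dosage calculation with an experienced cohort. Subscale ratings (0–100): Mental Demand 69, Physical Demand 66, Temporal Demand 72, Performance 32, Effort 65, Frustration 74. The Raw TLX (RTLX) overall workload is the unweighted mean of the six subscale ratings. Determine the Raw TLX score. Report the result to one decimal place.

Sum of ratings = 69 + 66 + 72 + 32 + 65 + 74 = 378.
RTLX = 378 / 6 = 63.0000 ≈ 63.0.

63.0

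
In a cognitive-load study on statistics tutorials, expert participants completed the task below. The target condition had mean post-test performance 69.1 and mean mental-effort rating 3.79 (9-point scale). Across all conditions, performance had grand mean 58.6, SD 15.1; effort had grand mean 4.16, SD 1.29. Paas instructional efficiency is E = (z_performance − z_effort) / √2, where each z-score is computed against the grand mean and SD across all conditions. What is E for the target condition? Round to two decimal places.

z_performance = (69.1 − 58.6) / 15.1 = 10.5000 / 15.1 = 0.6954.
z_effort = (3.79 − 4.16) / 1.29 = -0.3700 / 1.29 = -0.2868.
z_P − z_E = 0.6954 − (-0.2868) = 0.9822.
E = 0.9822 / √2 = 0.9822 / 1.41421 = 0.6945 ≈ 0.69.

0.69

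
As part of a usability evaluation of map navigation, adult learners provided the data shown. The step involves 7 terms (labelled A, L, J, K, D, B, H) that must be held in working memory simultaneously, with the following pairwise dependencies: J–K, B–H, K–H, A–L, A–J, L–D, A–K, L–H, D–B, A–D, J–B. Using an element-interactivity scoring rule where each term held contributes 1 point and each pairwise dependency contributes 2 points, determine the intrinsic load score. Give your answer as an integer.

Count of terms held simultaneously: 7.
Count of pairwise dependencies listed: 11.
Element contribution: 7 × 1 = 7.
Interaction contribution: 11 × 2 = 22.
Intrinsic load = 7 + 22 = 29.

29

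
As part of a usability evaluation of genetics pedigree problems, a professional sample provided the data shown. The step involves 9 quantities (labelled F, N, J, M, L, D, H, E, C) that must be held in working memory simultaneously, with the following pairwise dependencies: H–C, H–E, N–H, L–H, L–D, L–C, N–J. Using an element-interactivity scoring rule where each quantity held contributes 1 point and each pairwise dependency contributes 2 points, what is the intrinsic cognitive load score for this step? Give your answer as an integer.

23

Count of quantities held simultaneously: 9.
Count of pairwise dependencies listed: 7.
Element contribution: 9 × 1 = 9.
Interaction contribution: 7 × 2 = 14.
Intrinsic load = 9 + 14 = 23.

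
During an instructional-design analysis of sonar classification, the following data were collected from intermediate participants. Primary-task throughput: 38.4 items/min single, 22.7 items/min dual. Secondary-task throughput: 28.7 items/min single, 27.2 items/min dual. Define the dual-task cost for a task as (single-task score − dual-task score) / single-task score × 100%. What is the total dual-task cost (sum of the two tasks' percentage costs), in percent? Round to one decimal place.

Primary cost = (38.4 − 22.7) / 38.4 × 100% = 40.8854%.
Secondary cost = (28.7 − 27.2) / 28.7 × 100% = 5.2265%.
Total = 40.8854% + 5.2265% = 46.1119% ≈ 46.1%.

46.1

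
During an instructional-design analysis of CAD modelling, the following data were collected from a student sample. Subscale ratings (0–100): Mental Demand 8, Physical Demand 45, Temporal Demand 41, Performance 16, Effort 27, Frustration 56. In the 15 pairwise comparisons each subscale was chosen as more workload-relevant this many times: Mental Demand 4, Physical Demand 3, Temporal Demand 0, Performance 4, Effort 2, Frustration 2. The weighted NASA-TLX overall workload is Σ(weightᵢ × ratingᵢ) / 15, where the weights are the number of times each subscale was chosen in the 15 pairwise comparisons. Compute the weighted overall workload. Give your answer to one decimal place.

The tallies are the weights (they sum to 15).
Weighted sum = 4·8 + 3·45 + 0·41 + 4·16 + 2·27 + 2·56
            = 32 + 135 + 0 + 64 + 54 + 112 = 397.
Overall workload = 397 / 15 = 26.4667 ≈ 26.5.

26.5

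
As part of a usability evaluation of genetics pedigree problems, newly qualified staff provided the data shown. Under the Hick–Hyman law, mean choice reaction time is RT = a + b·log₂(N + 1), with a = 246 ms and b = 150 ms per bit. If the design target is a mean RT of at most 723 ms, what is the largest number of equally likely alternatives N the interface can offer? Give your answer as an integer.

Set 246 + 150·log₂(N + 1) ≤ 723.
log₂(N + 1) ≤ (723 − 246) / 150 = 3.1800.
N + 1 ≤ 2^3.1800 = 9.0631.
N ≤ 8.0631, so the largest integer N is 8.

8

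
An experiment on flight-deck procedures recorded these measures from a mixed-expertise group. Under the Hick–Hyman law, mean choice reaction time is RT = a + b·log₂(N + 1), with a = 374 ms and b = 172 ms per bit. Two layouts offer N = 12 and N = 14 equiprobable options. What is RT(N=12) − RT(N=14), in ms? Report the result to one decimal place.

RT(12) = 374 + 172·log₂(13) = 374 + 172·3.7004 = 1010.4688 ms.
RT(14) = 374 + 172·log₂(15) = 374 + 172·3.9069 = 1045.9868 ms.
Difference = 1010.4688 − 1045.9868 = -35.5180 ≈ -35.5 ms.

-35.5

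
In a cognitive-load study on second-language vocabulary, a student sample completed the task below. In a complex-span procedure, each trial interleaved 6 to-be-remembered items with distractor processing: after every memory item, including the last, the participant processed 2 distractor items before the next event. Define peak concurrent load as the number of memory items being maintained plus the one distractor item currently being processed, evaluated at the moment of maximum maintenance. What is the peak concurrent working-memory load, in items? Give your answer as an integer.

Maintenance is greatest during the distractor(s) after memory item 6: all 6 memory items are being held.
One distractor item is concurrently being processed.
Peak concurrent load = 6 + 1 = 7 items.

7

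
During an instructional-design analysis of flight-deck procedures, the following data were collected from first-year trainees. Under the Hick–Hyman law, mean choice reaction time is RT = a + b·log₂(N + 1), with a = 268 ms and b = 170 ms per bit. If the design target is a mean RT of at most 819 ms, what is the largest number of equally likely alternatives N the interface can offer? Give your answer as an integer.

Set 268 + 170·log₂(N + 1) ≤ 819.
log₂(N + 1) ≤ (819 − 268) / 170 = 3.2412.
N + 1 ≤ 2^3.2412 = 9.4558.
N ≤ 8.4558, so the largest integer N is 8.

8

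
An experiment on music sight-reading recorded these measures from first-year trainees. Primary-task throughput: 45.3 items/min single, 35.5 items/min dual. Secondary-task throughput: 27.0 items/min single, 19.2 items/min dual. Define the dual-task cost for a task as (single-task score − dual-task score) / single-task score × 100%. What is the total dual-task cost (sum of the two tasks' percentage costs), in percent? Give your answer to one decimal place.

Primary cost = (45.3 − 35.5) / 45.3 × 100% = 21.6336%.
Secondary cost = (27.0 − 19.2) / 27.0 × 100% = 28.8889%.
Total = 21.6336% + 28.8889% = 50.5225% ≈ 50.5%.

50.5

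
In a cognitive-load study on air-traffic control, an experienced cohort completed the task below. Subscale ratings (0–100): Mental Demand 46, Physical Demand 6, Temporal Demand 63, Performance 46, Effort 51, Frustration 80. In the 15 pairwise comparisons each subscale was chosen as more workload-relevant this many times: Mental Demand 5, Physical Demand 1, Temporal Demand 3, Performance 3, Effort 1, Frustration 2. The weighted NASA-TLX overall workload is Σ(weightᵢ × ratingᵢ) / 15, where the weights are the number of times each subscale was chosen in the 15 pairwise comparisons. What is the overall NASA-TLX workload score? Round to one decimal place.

51.6

The tallies are the weights (they sum to 15).
Weighted sum = 5·46 + 1·6 + 3·63 + 3·46 + 1·51 + 2·80
            = 230 + 6 + 189 + 138 + 51 + 160 = 774.
Overall workload = 774 / 15 = 51.6000 ≈ 51.6.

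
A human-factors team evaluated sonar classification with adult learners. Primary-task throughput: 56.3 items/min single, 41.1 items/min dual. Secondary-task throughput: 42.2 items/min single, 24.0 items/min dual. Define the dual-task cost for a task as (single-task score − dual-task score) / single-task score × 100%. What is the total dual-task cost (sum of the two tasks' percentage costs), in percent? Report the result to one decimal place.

70.1

Primary cost = (56.3 − 41.1) / 56.3 × 100% = 26.9982%.
Secondary cost = (42.2 − 24.0) / 42.2 × 100% = 43.1280%.
Total = 26.9982% + 43.1280% = 70.1262% ≈ 70.1%.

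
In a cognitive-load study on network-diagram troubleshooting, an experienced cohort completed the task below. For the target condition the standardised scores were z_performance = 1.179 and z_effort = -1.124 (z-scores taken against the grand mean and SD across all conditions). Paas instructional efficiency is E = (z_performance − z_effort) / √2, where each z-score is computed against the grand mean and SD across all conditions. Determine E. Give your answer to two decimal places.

z_P − z_E = 1.179 − (-1.124) = 2.3030.
E = 2.3030 / √2 = 2.3030 / 1.41421 = 1.6285 ≈ 1.63.

1.63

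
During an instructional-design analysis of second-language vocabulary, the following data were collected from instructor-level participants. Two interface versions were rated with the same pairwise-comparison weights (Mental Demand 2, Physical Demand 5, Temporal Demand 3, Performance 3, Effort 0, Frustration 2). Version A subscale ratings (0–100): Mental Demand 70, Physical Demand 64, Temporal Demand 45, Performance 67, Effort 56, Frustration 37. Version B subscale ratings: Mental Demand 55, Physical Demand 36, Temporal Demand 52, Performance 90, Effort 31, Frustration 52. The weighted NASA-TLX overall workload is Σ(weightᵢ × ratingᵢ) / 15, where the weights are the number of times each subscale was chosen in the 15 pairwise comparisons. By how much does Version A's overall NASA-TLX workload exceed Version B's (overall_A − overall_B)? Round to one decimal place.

3.3

Version A weighted sum = 2·70 + 5·64 + 3·45 + 3·67 + 0·56 + 2·37 = 140 + 320 + 135 + 201 + 0 + 74 = 870; overall_A = 870/15 = 58.0000.
Version B weighted sum = 2·55 + 5·36 + 3·52 + 3·90 + 0·31 + 2·52 = 110 + 180 + 156 + 270 + 0 + 104 = 820; overall_B = 820/15 = 54.6667.
Difference = 58.0000 − 54.6667 = 3.3333 ≈ 3.3.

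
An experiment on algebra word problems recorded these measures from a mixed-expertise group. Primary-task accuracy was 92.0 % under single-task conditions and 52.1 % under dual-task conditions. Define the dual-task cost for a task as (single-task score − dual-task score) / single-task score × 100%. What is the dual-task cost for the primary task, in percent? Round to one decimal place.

Cost = (92.0 − 52.1) / 92.0 × 100%
     = 39.9000 / 92.0 × 100% = 43.3696%.
≈ 43.4%.

43.4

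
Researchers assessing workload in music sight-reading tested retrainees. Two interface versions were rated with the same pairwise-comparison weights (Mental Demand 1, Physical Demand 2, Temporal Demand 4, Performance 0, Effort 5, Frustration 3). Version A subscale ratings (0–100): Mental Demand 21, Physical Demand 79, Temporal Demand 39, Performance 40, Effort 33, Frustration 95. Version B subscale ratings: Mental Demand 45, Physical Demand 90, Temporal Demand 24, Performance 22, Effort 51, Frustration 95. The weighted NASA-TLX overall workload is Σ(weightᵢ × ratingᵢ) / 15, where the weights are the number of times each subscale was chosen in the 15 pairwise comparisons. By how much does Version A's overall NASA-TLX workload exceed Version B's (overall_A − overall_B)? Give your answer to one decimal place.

-5.1

Version A weighted sum = 1·21 + 2·79 + 4·39 + 0·40 + 5·33 + 3·95 = 21 + 158 + 156 + 0 + 165 + 285 = 785; overall_A = 785/15 = 52.3333.
Version B weighted sum = 1·45 + 2·90 + 4·24 + 0·22 + 5·51 + 3·95 = 45 + 180 + 96 + 0 + 255 + 285 = 861; overall_B = 861/15 = 57.4000.
Difference = 52.3333 − 57.4000 = -5.0667 ≈ -5.1.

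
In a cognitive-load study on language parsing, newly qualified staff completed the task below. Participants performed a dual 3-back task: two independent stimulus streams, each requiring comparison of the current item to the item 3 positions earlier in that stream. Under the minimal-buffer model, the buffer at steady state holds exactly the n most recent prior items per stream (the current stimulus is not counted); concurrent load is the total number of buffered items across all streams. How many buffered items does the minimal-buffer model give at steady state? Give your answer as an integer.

Each stream's buffer holds its 3 most recent prior items.
Two independent streams: 2 × 3 = 6 buffered items at steady state.

6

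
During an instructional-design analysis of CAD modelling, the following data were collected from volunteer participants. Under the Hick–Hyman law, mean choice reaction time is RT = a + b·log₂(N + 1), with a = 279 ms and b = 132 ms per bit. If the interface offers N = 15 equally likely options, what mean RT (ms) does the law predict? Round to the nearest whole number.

807

log₂(15 + 1) = log₂(16) = 4.0000.
RT = 279 + 132 × 4.0000 = 279 + 528.0000 = 807.0000 ms.
≈ 807 ms.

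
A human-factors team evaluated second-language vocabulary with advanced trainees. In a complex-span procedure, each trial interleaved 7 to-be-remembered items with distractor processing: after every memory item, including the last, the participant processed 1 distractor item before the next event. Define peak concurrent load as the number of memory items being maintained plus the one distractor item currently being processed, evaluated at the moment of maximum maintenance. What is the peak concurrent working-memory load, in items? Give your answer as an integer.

8

Maintenance is greatest during the distractor(s) after memory item 7: all 7 memory items are being held.
One distractor item is concurrently being processed.
Peak concurrent load = 7 + 1 = 8 items.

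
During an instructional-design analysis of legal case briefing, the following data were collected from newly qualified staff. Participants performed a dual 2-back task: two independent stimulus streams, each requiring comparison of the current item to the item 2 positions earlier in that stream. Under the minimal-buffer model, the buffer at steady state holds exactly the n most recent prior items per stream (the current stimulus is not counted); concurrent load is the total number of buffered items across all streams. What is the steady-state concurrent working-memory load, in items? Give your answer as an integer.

4

Each stream's buffer holds its 2 most recent prior items.
Two independent streams: 2 × 2 = 4 buffered items at steady state.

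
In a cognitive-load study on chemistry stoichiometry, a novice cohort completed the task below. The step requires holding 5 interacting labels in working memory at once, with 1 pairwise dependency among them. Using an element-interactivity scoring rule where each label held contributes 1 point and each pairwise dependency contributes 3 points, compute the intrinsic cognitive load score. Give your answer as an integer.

8

Element contribution: 5 × 1 = 5.
Interaction contribution: 1 × 3 = 3.
Intrinsic load = 5 + 3 = 8.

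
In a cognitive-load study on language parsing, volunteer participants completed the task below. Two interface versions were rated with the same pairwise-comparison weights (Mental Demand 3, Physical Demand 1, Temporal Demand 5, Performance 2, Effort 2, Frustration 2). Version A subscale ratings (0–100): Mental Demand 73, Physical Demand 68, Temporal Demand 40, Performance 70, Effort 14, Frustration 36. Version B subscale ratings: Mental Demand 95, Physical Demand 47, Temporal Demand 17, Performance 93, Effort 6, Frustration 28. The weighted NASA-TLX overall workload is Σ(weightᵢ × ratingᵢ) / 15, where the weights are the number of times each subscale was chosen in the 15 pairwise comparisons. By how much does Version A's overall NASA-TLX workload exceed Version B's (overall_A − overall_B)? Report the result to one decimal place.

Version A weighted sum = 3·73 + 1·68 + 5·40 + 2·70 + 2·14 + 2·36 = 219 + 68 + 200 + 140 + 28 + 72 = 727; overall_A = 727/15 = 48.4667.
Version B weighted sum = 3·95 + 1·47 + 5·17 + 2·93 + 2·6 + 2·28 = 285 + 47 + 85 + 186 + 12 + 56 = 671; overall_B = 671/15 = 44.7333.
Difference = 48.4667 − 44.7333 = 3.7334 ≈ 3.7.

3.7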